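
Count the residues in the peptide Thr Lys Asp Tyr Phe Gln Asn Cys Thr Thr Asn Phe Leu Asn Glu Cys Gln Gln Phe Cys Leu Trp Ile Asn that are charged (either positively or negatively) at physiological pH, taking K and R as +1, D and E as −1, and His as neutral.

Charged side chains at pH ~7.4: K, R (positive); D, E (negative).
Matching residues: Lys2, Asp3, Glu15.

3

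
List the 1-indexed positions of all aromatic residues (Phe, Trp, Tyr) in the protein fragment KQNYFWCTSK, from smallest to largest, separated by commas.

4, 5, 6

Matching residues: Y4, F5, W6.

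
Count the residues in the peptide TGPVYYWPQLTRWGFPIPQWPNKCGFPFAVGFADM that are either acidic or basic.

Acidic: D, E. Basic: H, K, R.
Acidic residues here: D34 (1).
Basic residues here: R12, K23 (2).
The two groups share no amino acid, so total = 1 + 2 = 3.

3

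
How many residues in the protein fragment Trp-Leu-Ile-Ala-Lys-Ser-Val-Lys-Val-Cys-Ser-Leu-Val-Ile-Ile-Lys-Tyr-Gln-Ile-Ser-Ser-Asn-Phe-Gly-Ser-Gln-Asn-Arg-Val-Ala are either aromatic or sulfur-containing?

4

Aromatic: F, W, Y. Sulfur-containing: C, M.
Aromatic residues here: Trp1, Tyr17, Phe23 (3).
Sulfur-containing residues here: Cys10 (1).
The two groups share no amino acid, so total = 3 + 1 = 4.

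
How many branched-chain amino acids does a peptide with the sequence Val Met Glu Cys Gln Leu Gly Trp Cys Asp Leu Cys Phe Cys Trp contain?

The BCAAs are Val, Leu, and Ile — aliphatic side chains with a branch point.
Matching residues: Val1, Leu6, Leu11.

3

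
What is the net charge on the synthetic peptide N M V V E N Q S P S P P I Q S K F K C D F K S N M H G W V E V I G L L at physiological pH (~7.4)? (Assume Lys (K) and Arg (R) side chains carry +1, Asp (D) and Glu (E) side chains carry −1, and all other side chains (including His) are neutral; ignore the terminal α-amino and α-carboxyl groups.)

0

Positive (K, R): K16, K18, K22 → +3.
Negative (D, E): E5, D20, E30 → −3.
Net charge = (+3) + (−3) = 0.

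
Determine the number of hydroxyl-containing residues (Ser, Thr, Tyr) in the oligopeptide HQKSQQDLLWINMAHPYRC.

2

Matching residues: S4, Y17.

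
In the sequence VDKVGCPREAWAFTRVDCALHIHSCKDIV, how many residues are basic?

The basic amino acids are Lys (K), Arg (R), and His (H).
Matching residues: K3, R8, R15, H21, H23, K26.

6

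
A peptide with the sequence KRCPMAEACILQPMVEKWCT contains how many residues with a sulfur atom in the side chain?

The sulfur-bearing residues are cysteine (–SH) and methionine (–S–CH₃).
Matching residues: C3, M5, C9, M14, C19.

5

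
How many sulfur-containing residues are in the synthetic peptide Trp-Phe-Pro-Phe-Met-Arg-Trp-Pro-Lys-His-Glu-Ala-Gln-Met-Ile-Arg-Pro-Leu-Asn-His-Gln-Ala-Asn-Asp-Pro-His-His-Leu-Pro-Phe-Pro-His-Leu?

2

Cysteine (C, thiol) and methionine (M, thioether) are the two sulfur-containing amino acids.
Matching residues: Met5, Met14.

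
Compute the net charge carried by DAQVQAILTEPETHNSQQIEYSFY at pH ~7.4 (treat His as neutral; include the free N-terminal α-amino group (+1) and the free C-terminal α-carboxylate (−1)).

At pH ~7.4 the Lys and Arg side chains are protonated (+1), the Asp and Glu side chains are deprotonated (−1), and with His taken as neutral all other side chains carry no charge.
Positive (K, R): none → +0.
Negative (D, E): D1, E10, E12, E20 → −4.
The N-terminus (+1) and C-terminus (−1) cancel.
Net charge = (+0) + (−4) = −4.

-4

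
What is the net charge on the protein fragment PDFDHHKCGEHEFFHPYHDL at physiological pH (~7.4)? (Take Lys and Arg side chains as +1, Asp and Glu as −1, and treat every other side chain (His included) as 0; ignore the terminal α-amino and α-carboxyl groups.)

Positive (K, R): K7 → +1.
Negative (D, E): D2, D4, E10, E12, D19 → −5.
Net charge = (+1) + (−5) = −4.

-4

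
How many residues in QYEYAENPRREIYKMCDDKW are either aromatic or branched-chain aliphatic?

5

Aromatic: F, W, Y. Branched-chain aliphatic: I, L, V.
Aromatic residues here: Y2, Y4, Y13, W20 (4).
Branched-chain aliphatic residues here: I12 (1).
The two groups share no amino acid, so total = 4 + 1 = 5.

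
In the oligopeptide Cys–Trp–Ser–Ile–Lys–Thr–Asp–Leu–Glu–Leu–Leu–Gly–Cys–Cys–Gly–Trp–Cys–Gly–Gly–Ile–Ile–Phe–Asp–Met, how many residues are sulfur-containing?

5

The sulfur-bearing residues are cysteine (–SH) and methionine (–S–CH₃).
Matching residues: Cys1, Cys13, Cys14, Cys17, Met24.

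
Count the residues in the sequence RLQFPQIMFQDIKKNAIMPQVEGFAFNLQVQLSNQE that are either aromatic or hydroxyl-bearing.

Aromatic: F, W, Y. Hydroxyl-bearing: S, T, Y.
Aromatic residues here: F4, F9, F24, F26 (4).
Hydroxyl-bearing residues here: S33 (1).
(Y belongs to both groups, but none appear in this sequence.) Total = 4 + 1 = 5.

5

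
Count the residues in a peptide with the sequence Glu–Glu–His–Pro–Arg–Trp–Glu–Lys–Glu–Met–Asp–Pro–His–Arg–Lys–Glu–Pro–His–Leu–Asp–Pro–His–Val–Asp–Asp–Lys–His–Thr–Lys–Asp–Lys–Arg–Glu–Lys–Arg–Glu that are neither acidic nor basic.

9

Acidic: D, E. Basic: K, R, H. All other residues are neither.
Matching residues: Pro4, Trp6, Met10, Pro12, Pro17, Leu19, Pro21, Val23, Thr28.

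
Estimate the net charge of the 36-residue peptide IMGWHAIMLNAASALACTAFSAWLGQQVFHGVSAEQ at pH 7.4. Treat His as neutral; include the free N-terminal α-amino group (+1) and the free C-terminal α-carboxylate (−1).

The side chains ionized at physiological pH are Lys/Arg (+1) and Asp/Glu (−1); with His treated as neutral, nothing else contributes.
Positive (K, R): none → +0.
Negative (D, E): E35 → −1.
The N-terminus (+1) and C-terminus (−1) cancel.
Net charge = (+0) + (−1) = −1.

-1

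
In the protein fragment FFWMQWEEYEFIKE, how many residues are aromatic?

Phenylalanine (F), tryptophan (W), and tyrosine (Y) have aromatic ring side chains.
Matching residues: F1, F2, W3, W6, Y9, F11.

6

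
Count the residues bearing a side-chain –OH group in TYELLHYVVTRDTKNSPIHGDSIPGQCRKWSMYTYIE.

The –OH-bearing residues are Ser, Thr (aliphatic alcohols), and Tyr (phenol).
Matching residues: T1, Y2, Y7, T10, T13, S16, S22, S31, Y33, T34, Y35.

11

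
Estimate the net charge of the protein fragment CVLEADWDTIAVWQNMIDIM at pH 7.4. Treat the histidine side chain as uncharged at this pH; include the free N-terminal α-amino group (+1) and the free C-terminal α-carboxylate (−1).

The side chains ionized at physiological pH are Lys/Arg (+1) and Asp/Glu (−1); with His treated as neutral, nothing else contributes.
Positive (K, R): none → +0.
Negative (D, E): E4, D6, D8, D18 → −4.
The N-terminus (+1) and C-terminus (−1) cancel.
Net charge = (+0) + (−4) = −4.

-4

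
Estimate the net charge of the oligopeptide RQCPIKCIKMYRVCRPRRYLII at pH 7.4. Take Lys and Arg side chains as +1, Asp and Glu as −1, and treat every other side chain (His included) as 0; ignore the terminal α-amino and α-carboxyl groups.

Positive (K, R): R1, K6, K9, R12, R15, R17, R18 → +7.
Negative (D, E): none → −0.
Net charge = (+7) + (−0) = +7.

+7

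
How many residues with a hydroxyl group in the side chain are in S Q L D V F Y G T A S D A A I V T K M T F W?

6

S, T, and Y are the three residues with a side-chain hydroxyl.
Matching residues: S1, Y7, T9, S11, T17, T20.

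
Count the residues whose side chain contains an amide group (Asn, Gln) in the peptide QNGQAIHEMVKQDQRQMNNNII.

9

Matching residues: Q1, N2, Q4, Q12, Q14, Q16, N18, N19, N20.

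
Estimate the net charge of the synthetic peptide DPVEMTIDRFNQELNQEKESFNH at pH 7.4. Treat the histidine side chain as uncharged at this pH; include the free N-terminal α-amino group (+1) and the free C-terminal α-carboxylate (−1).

At pH ~7.4 the Lys and Arg side chains are protonated (+1), the Asp and Glu side chains are deprotonated (−1), and with His taken as neutral all other side chains carry no charge.
Positive (K, R): R9, K18 → +2.
Negative (D, E): D1, E4, D8, E13, E17, E19 → −6.
The N-terminus (+1) and C-terminus (−1) cancel.
Net charge = (+2) + (−6) = −4.

-4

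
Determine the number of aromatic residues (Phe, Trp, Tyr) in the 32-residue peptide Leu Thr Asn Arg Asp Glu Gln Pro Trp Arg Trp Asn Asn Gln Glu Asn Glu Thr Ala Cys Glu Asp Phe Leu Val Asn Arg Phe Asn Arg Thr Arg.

4

Matching residues: Trp9, Trp11, Phe23, Phe28.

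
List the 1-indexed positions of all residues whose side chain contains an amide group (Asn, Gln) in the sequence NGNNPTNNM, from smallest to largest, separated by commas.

1, 3, 4, 7, 8

Matching residues: N1, N3, N4, N7, N8.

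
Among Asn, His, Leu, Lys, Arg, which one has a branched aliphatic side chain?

Valine (V), leucine (L), and isoleucine (I) are the branched-chain amino acids.
Of the listed options, only Leu belongs to this group.

Leu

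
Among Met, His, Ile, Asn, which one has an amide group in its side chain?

Asn

The amide-side-chain residues are Asn (N) and Gln (Q).
Of the listed options, only Asn belongs to this group.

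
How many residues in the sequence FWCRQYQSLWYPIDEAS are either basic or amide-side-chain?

Basic: H, K, R. Amide-side-chain: N, Q.
Basic residues here: R4 (1).
Amide-side-chain residues here: Q5, Q7 (2).
The two groups share no amino acid, so total = 1 + 2 = 3.

3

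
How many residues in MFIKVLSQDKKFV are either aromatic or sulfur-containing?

Aromatic: F, W, Y. Sulfur-containing: C, M.
Aromatic residues here: F2, F12 (2).
Sulfur-containing residues here: M1 (1).
The two groups share no amino acid, so total = 2 + 1 = 3.

3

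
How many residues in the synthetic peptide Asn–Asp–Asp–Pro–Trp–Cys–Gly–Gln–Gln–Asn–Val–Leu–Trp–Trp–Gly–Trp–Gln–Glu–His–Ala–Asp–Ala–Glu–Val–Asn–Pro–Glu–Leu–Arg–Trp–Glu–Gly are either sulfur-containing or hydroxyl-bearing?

Sulfur-containing: C, M. Hydroxyl-bearing: S, T, Y.
Sulfur-containing residues here: Cys6 (1).
Hydroxyl-bearing residues here: none (0).
The two groups share no amino acid, so total = 1 + 0 = 1.

1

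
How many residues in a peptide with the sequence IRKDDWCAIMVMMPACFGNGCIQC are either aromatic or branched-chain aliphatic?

Aromatic: F, W, Y. Branched-chain aliphatic: I, L, V.
Aromatic residues here: W6, F17 (2).
Branched-chain aliphatic residues here: I1, I9, V11, I22 (4).
The two groups share no amino acid, so total = 2 + 4 = 6.

6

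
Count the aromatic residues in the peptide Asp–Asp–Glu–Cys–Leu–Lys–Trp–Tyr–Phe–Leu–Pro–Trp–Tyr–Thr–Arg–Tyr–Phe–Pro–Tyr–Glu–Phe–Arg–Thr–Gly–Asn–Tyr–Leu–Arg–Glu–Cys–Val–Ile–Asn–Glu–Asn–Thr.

10

Phenylalanine (F), tryptophan (W), and tyrosine (Y) have aromatic ring side chains.
Matching residues: Trp7, Tyr8, Phe9, Trp12, Tyr13, Tyr16, Phe17, Tyr19, Phe21, Tyr26.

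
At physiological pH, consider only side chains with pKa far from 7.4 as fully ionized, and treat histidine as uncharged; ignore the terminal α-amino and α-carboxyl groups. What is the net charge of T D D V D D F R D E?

Near pH 7.4, K and R contribute +1 each, D and E contribute −1 each, and every other side chain (His included, as stated) is uncharged.
Positive (K, R): R8 → +1.
Negative (D, E): D2, D3, D5, D6, D9, E10 → −6.
Net charge = (+1) + (−6) = −5.

-5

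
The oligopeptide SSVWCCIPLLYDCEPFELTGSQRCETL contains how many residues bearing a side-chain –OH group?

Serine (S), threonine (T), and tyrosine (Y) each carry a hydroxyl group on the side chain.
Matching residues: S1, S2, Y11, T19, S21, T26.

6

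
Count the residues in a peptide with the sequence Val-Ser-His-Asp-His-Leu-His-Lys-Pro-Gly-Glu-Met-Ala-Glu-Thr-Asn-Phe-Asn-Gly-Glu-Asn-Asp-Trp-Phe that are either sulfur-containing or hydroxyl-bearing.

Sulfur-containing: C, M. Hydroxyl-bearing: S, T, Y.
Sulfur-containing residues here: Met12 (1).
Hydroxyl-bearing residues here: Ser2, Thr15 (2).
The two groups share no amino acid, so total = 1 + 2 = 3.

3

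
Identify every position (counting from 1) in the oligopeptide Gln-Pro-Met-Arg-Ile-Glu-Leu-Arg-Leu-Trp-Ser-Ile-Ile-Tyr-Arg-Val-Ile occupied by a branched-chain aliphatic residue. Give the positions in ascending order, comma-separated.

Valine (V), leucine (L), and isoleucine (I) are the branched-chain amino acids.
Matching residues: Ile5, Leu7, Leu9, Ile12, Ile13, Val16, Ile17.

5, 7, 9, 12, 13, 16, 17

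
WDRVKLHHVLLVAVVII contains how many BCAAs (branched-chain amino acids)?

10

Valine (V), leucine (L), and isoleucine (I) are the branched-chain amino acids.
Matching residues: V4, L6, V9, L10, L11, V12, V14, V15, I16, I17.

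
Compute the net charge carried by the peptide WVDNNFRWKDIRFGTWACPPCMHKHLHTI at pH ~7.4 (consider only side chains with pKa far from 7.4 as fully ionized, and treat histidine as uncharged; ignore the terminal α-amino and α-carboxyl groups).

+2

The side chains ionized at physiological pH are Lys/Arg (+1) and Asp/Glu (−1); with His treated as neutral, nothing else contributes.
Positive (K, R): R7, K9, R12, K24 → +4.
Negative (D, E): D3, D10 → −2.
Net charge = (+4) + (−2) = +2.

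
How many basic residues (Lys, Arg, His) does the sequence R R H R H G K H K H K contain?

10

Matching residues: R1, R2, H3, R4, H5, K7, H8, K9, H10, K11.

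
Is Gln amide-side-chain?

Yes

The amide-side-chain residues are Asn (N) and Gln (Q).
Glutamine is in this group.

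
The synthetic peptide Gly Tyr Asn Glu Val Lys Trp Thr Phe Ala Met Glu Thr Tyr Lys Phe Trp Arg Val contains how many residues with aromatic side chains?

Phenylalanine (F), tryptophan (W), and tyrosine (Y) have aromatic ring side chains.
Matching residues: Tyr2, Trp7, Phe9, Tyr14, Phe16, Trp17.

6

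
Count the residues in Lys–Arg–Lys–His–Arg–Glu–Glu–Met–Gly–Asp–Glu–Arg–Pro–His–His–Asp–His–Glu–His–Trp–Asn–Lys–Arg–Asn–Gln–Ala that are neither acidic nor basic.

Acidic: D, E. Basic: K, R, H. All other residues are neither.
Matching residues: Met8, Gly9, Pro13, Trp20, Asn21, Asn24, Gln25, Ala26.

8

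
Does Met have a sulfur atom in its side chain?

Yes

Cysteine (C, thiol) and methionine (M, thioether) are the two sulfur-containing amino acids.
Methionine is in this group.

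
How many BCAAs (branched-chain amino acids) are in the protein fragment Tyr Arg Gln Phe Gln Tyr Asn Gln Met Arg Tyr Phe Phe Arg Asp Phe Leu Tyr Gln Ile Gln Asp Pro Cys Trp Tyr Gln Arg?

2

V, L, and I make up the branched-chain aliphatic group.
Matching residues: Leu17, Ile20.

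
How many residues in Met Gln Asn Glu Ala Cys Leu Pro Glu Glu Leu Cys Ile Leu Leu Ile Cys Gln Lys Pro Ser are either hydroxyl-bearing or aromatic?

1

Hydroxyl-bearing: S, T, Y. Aromatic: F, W, Y.
Hydroxyl-bearing residues here: Ser21 (1).
Aromatic residues here: none (0).
(Y belongs to both groups, but none appear in this sequence.) Total = 1 + 0 = 1.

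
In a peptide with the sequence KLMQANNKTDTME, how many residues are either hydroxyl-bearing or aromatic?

Hydroxyl-bearing: S, T, Y. Aromatic: F, W, Y.
Hydroxyl-bearing residues here: T9, T11 (2).
Aromatic residues here: none (0).
(Y belongs to both groups, but none appear in this sequence.) Total = 2 + 0 = 2.

2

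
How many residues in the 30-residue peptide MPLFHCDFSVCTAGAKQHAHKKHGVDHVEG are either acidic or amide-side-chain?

4

Acidic: D, E. Amide-side-chain: N, Q.
Acidic residues here: D7, D26, E29 (3).
Amide-side-chain residues here: Q17 (1).
The two groups share no amino acid, so total = 3 + 1 = 4.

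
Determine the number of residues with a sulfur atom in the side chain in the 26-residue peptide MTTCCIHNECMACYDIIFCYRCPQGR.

Only Cys (C) and Met (M) have a sulfur atom in the side chain.
Matching residues: M1, C4, C5, C10, M11, C13, C19, C22.

8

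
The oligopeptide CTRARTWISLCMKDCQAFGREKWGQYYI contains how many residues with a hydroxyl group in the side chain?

Serine (S), threonine (T), and tyrosine (Y) each carry a hydroxyl group on the side chain.
Matching residues: T2, T6, S9, Y26, Y27.

5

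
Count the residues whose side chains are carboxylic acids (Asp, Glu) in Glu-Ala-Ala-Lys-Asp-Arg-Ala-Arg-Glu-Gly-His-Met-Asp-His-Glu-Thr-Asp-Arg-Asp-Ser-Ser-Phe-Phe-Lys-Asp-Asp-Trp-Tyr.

Matching residues: Glu1, Asp5, Glu9, Asp13, Glu15, Asp17, Asp19, Asp25, Asp26.

9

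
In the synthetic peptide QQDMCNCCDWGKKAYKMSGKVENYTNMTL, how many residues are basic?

4

Lysine (K), arginine (R), and histidine (H) have basic, nitrogen-containing side chains.
Matching residues: K12, K13, K16, K20.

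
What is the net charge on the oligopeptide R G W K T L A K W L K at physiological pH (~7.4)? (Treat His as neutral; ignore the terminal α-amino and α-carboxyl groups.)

The side chains ionized at physiological pH are Lys/Arg (+1) and Asp/Glu (−1); with His treated as neutral, nothing else contributes.
Positive (K, R): R1, K4, K8, K11 → +4.
Negative (D, E): none → −0.
Net charge = (+4) + (−0) = +4.

+4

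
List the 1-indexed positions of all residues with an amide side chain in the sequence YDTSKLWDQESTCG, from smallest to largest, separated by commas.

9

Asparagine (N) and glutamine (Q) have uncharged amide side chains.
Matching residues: Q9.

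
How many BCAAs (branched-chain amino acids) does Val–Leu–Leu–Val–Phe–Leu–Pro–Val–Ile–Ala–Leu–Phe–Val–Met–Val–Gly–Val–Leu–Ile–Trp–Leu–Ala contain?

The BCAAs are Val, Leu, and Ile — aliphatic side chains with a branch point.
Matching residues: Val1, Leu2, Leu3, Val4, Leu6, Val8, Ile9, Leu11, Val13, Val15, Val17, Leu18, Ile19, Leu21.

14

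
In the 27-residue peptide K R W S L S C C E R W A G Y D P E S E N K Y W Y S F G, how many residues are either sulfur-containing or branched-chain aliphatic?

Sulfur-containing: C, M. Branched-chain aliphatic: I, L, V.
Sulfur-containing residues here: C7, C8 (2).
Branched-chain aliphatic residues here: L5 (1).
The two groups share no amino acid, so total = 2 + 1 = 3.

3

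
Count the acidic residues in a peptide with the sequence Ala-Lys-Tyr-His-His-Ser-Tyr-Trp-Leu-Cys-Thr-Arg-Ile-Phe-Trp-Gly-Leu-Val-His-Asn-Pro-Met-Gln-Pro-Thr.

0

Only D (aspartate) and E (glutamate) carry a side-chain carboxylic acid.
None of the 25 residues belong to this group.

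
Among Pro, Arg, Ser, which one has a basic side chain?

The basic amino acids are Lys (K), Arg (R), and His (H).
Of the listed options, only Arg belongs to this group.

Arg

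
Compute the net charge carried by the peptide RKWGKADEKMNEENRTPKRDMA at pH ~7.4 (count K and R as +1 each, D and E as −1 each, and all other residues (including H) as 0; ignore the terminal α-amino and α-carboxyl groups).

+2

Positive (K, R): R1, K2, K5, K9, R15, K18, R19 → +7.
Negative (D, E): D7, E8, E12, E13, D20 → −5.
Net charge = (+7) + (−5) = +2.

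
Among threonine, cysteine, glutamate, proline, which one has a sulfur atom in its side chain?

The sulfur-bearing residues are cysteine (–SH) and methionine (–S–CH₃).
Of the listed options, only cysteine belongs to this group.

cysteine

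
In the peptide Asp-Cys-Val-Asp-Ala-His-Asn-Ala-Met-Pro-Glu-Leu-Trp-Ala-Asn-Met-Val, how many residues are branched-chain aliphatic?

V, L, and I make up the branched-chain aliphatic group.
Matching residues: Val3, Leu12, Val17.

3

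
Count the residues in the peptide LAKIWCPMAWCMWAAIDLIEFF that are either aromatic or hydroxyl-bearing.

Aromatic: F, W, Y. Hydroxyl-bearing: S, T, Y.
Aromatic residues here: W5, W10, W13, F21, F22 (5).
Hydroxyl-bearing residues here: none (0).
(Y belongs to both groups, but none appear in this sequence.) Total = 5 + 0 = 5.

5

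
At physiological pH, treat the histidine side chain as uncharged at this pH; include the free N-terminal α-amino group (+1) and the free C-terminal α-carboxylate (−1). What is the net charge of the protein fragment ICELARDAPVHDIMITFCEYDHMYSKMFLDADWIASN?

At pH ~7.4 the Lys and Arg side chains are protonated (+1), the Asp and Glu side chains are deprotonated (−1), and with His taken as neutral all other side chains carry no charge.
Positive (K, R): R6, K26 → +2.
Negative (D, E): E3, D7, D12, E19, D21, D30, D32 → −7.
The N-terminus (+1) and C-terminus (−1) cancel.
Net charge = (+2) + (−7) = −5.

-5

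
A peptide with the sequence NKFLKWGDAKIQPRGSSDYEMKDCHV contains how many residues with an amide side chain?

2

Asparagine (N) and glutamine (Q) have uncharged amide side chains.
Matching residues: N1, Q12.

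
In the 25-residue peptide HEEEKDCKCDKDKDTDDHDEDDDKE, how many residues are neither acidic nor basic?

Acidic: D, E. Basic: K, R, H. All other residues are neither.
Matching residues: C7, C9, T15.

3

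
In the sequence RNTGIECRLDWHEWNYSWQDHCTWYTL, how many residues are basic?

Lysine (K), arginine (R), and histidine (H) have basic, nitrogen-containing side chains.
Matching residues: R1, R8, H12, H21.

4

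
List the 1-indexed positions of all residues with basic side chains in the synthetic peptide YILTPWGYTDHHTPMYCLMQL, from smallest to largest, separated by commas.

11, 12

K, R, and H are the three residues with basic side chains (ε-amine, guanidinium, and imidazole respectively).
Matching residues: H11, H12.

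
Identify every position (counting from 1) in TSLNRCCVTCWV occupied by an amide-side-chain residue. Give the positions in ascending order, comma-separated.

4

Matching residues: N4.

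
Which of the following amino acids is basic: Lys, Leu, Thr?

K, R, and H are the three residues with basic side chains (ε-amine, guanidinium, and imidazole respectively).
Of the listed options, only Lys belongs to this group.

Lys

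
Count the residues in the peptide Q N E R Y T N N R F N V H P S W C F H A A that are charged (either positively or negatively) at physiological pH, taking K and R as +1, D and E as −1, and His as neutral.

3

Charged side chains at pH ~7.4: K, R (positive); D, E (negative).
Matching residues: E3, R4, R9.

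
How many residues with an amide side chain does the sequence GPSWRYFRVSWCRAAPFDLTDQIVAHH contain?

1

Asparagine (N) and glutamine (Q) have uncharged amide side chains.
Matching residues: Q22.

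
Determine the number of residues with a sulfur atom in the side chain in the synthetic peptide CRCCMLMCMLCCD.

Only Cys (C) and Met (M) have a sulfur atom in the side chain.
Matching residues: C1, C3, C4, M5, M7, C8, M9, C11, C12.

9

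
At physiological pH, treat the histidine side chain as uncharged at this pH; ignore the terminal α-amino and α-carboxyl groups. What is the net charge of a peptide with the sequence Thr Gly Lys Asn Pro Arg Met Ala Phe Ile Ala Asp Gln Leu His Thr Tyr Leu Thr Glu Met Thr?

0

The side chains ionized at physiological pH are Lys/Arg (+1) and Asp/Glu (−1); with His treated as neutral, nothing else contributes.
Positive (K, R): Lys3, Arg6 → +2.
Negative (D, E): Asp12, Glu20 → −2.
Net charge = (+2) + (−2) = 0.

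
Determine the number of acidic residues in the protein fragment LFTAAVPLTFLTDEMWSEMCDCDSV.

5

The acidic residues are Asp (D) and Glu (E), whose side chains end in a carboxylate group.
Matching residues: D13, E14, E18, D21, D23.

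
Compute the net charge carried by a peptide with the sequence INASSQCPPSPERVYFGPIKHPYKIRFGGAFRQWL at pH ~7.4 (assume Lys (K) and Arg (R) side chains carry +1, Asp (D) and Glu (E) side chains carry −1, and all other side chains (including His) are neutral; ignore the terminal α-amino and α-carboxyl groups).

+4

Positive (K, R): R13, K20, K24, R26, R32 → +5.
Negative (D, E): E12 → −1.
Net charge = (+5) + (−1) = +4.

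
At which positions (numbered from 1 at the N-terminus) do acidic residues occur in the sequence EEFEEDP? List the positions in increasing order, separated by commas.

The acidic residues are Asp (D) and Glu (E), whose side chains end in a carboxylate group.
Matching residues: E1, E2, E4, E5, D6.

1, 2, 4, 5, 6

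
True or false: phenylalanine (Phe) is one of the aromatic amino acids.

True

The aromatic amino acids are Phe (F, benzyl), Trp (W, indole), and Tyr (Y, phenol).
Phenylalanine is in this group.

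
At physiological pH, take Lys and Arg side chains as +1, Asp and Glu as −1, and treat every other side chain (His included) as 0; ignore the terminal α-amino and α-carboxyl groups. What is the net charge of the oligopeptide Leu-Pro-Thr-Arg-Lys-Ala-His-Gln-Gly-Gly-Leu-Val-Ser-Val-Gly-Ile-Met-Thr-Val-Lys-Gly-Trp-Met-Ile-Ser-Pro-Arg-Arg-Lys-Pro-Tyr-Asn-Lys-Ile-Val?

+7

Positive (K, R): Arg4, Lys5, Lys20, Arg27, Arg28, Lys29, Lys33 → +7.
Negative (D, E): none → −0.
Net charge = (+7) + (−0) = +7.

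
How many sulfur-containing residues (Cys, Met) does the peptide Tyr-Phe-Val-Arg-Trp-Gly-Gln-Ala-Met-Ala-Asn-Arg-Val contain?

1

Matching residues: Met9.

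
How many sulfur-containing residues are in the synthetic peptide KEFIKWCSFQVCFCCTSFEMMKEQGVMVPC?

8

The sulfur-bearing residues are cysteine (–SH) and methionine (–S–CH₃).
Matching residues: C7, C12, C14, C15, M20, M21, M27, C30.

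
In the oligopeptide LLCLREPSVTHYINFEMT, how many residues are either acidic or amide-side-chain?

Acidic: D, E. Amide-side-chain: N, Q.
Acidic residues here: E6, E16 (2).
Amide-side-chain residues here: N14 (1).
The two groups share no amino acid, so total = 2 + 1 = 3.

3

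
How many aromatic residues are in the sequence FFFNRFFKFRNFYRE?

The aromatic amino acids are Phe (F, benzyl), Trp (W, indole), and Tyr (Y, phenol).
Matching residues: F1, F2, F3, F6, F7, F9, F12, Y13.

8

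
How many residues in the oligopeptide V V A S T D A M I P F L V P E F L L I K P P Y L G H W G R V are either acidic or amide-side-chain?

Acidic: D, E. Amide-side-chain: N, Q.
Acidic residues here: D6, E15 (2).
Amide-side-chain residues here: none (0).
The two groups share no amino acid, so total = 2 + 0 = 2.

2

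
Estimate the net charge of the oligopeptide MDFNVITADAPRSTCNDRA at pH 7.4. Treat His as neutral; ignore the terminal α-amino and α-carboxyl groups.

Near pH 7.4, K and R contribute +1 each, D and E contribute −1 each, and every other side chain (His included, as stated) is uncharged.
Positive (K, R): R12, R18 → +2.
Negative (D, E): D2, D9, D17 → −3.
Net charge = (+2) + (−3) = −1.

-1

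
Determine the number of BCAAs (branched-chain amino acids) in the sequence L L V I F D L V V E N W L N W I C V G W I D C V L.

V, L, and I make up the branched-chain aliphatic group.
Matching residues: L1, L2, V3, I4, L7, V8, V9, L13, I16, V18, I21, V24, L25.

13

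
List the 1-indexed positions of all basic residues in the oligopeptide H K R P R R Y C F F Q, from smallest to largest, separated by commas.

The basic amino acids are Lys (K), Arg (R), and His (H).
Matching residues: H1, K2, R3, R5, R6.

1, 2, 3, 5, 6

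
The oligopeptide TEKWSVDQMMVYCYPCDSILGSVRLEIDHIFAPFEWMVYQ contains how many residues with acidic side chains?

Aspartate (D) and glutamate (E) have carboxylic-acid side chains and are the acidic amino acids.
Matching residues: E2, D7, D17, E26, D28, E35.

6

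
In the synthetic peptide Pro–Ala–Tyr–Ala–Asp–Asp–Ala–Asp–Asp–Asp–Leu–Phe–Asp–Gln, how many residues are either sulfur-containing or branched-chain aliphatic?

Sulfur-containing: C, M. Branched-chain aliphatic: I, L, V.
Sulfur-containing residues here: none (0).
Branched-chain aliphatic residues here: Leu11 (1).
The two groups share no amino acid, so total = 0 + 1 = 1.

1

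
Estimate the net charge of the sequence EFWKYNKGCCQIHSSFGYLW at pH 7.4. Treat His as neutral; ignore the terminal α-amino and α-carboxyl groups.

+1

At pH ~7.4 the Lys and Arg side chains are protonated (+1), the Asp and Glu side chains are deprotonated (−1), and with His taken as neutral all other side chains carry no charge.
Positive (K, R): K4, K7 → +2.
Negative (D, E): E1 → −1.
Net charge = (+2) + (−1) = +1.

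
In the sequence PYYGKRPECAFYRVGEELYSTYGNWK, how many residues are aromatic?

The aromatic amino acids are Phe (F, benzyl), Trp (W, indole), and Tyr (Y, phenol).
Matching residues: Y2, Y3, F11, Y12, Y19, Y22, W25.

7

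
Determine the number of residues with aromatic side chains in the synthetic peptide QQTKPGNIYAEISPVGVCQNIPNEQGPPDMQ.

Phenylalanine (F), tryptophan (W), and tyrosine (Y) have aromatic ring side chains.
Matching residues: Y9.

1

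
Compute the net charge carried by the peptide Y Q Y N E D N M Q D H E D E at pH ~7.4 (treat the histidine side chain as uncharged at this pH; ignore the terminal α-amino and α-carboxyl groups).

-6

Near pH 7.4, K and R contribute +1 each, D and E contribute −1 each, and every other side chain (His included, as stated) is uncharged.
Positive (K, R): none → +0.
Negative (D, E): E5, D6, D10, E12, D13, E14 → −6.
Net charge = (+0) + (−6) = −6.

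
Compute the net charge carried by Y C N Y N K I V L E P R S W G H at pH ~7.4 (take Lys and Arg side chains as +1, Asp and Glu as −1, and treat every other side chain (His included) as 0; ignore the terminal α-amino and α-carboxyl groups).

Positive (K, R): K6, R12 → +2.
Negative (D, E): E10 → −1.
Net charge = (+2) + (−1) = +1.

+1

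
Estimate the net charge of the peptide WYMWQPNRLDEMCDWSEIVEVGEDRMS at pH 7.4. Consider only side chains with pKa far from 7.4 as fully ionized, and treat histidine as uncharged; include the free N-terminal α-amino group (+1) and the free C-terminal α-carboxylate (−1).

-5

Near pH 7.4, K and R contribute +1 each, D and E contribute −1 each, and every other side chain (His included, as stated) is uncharged.
Positive (K, R): R8, R25 → +2.
Negative (D, E): D10, E11, D14, E17, E20, E23, D24 → −7.
The N-terminus (+1) and C-terminus (−1) cancel.
Net charge = (+2) + (−7) = −5.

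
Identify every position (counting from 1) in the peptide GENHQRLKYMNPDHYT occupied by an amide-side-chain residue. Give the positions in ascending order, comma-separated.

3, 5, 11

The amide-side-chain residues are Asn (N) and Gln (Q).
Matching residues: N3, Q5, N11.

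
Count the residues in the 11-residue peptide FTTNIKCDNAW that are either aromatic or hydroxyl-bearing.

Aromatic: F, W, Y. Hydroxyl-bearing: S, T, Y.
Aromatic residues here: F1, W11 (2).
Hydroxyl-bearing residues here: T2, T3 (2).
(Y belongs to both groups, but none appear in this sequence.) Total = 2 + 2 = 4.

4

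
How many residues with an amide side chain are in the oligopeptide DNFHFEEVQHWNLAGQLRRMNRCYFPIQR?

6

Asparagine (N) and glutamine (Q) have uncharged amide side chains.
Matching residues: N2, Q9, N12, Q16, N21, Q28.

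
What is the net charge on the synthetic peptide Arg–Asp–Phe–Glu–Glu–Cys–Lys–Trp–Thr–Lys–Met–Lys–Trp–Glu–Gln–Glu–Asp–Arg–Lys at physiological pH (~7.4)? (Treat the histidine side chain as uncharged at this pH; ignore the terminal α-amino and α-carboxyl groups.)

At pH ~7.4 the Lys and Arg side chains are protonated (+1), the Asp and Glu side chains are deprotonated (−1), and with His taken as neutral all other side chains carry no charge.
Positive (K, R): Arg1, Lys7, Lys10, Lys12, Arg18, Lys19 → +6.
Negative (D, E): Asp2, Glu4, Glu5, Glu14, Glu16, Asp17 → −6.
Net charge = (+6) + (−6) = 0.

0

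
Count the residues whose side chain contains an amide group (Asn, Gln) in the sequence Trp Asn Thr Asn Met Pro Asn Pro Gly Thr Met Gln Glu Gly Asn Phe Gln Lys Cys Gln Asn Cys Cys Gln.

Matching residues: Asn2, Asn4, Asn7, Gln12, Asn15, Gln17, Gln20, Asn21, Gln24.

9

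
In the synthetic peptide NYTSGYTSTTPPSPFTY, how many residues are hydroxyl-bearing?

11

S, T, and Y are the three residues with a side-chain hydroxyl.
Matching residues: Y2, T3, S4, Y6, T7, S8, T9, T10, S13, T16, Y17.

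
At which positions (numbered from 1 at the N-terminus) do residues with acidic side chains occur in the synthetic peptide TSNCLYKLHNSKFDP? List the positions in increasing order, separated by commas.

14

Only D (aspartate) and E (glutamate) carry a side-chain carboxylic acid.
Matching residues: D14.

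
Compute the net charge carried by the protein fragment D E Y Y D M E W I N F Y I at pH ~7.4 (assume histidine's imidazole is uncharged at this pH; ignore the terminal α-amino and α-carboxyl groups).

-4

At pH ~7.4 the Lys and Arg side chains are protonated (+1), the Asp and Glu side chains are deprotonated (−1), and with His taken as neutral all other side chains carry no charge.
Positive (K, R): none → +0.
Negative (D, E): D1, E2, D5, E7 → −4.
Net charge = (+0) + (−4) = −4.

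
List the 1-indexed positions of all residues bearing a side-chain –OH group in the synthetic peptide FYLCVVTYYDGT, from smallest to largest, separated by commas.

S, T, and Y are the three residues with a side-chain hydroxyl.
Matching residues: Y2, T7, Y8, Y9, T12.

2, 7, 8, 9, 12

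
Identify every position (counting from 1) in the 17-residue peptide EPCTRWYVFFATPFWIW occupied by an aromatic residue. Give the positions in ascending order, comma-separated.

6, 7, 9, 10, 14, 15, 17

The aromatic amino acids are Phe (F, benzyl), Trp (W, indole), and Tyr (Y, phenol).
Matching residues: W6, Y7, F9, F10, F14, W15, W17.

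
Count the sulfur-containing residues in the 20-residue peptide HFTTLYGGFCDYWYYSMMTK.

3

Only Cys (C) and Met (M) have a sulfur atom in the side chain.
Matching residues: C10, M17, M18.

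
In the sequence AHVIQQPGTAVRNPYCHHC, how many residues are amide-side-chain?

3

Only N (asparagine) and Q (glutamine) carry a side-chain carboxamide.
Matching residues: Q5, Q6, N13.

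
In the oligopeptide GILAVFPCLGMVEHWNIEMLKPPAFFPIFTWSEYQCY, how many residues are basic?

2

K, R, and H are the three residues with basic side chains (ε-amine, guanidinium, and imidazole respectively).
Matching residues: H14, K21.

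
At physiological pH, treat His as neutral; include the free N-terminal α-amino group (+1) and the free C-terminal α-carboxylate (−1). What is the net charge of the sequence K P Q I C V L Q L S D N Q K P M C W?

+1

The side chains ionized at physiological pH are Lys/Arg (+1) and Asp/Glu (−1); with His treated as neutral, nothing else contributes.
Positive (K, R): K1, K14 → +2.
Negative (D, E): D11 → −1.
The N-terminus (+1) and C-terminus (−1) cancel.
Net charge = (+2) + (−1) = +1.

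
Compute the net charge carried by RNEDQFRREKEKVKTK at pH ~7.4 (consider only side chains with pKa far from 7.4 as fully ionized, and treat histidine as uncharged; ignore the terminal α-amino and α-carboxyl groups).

+3

At pH ~7.4 the Lys and Arg side chains are protonated (+1), the Asp and Glu side chains are deprotonated (−1), and with His taken as neutral all other side chains carry no charge.
Positive (K, R): R1, R7, R8, K10, K12, K14, K16 → +7.
Negative (D, E): E3, D4, E9, E11 → −4.
Net charge = (+7) + (−4) = +3.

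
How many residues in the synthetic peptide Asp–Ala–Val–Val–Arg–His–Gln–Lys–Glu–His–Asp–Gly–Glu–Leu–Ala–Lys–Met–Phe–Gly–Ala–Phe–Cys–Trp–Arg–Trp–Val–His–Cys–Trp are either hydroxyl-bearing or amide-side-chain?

1

Hydroxyl-bearing: S, T, Y. Amide-side-chain: N, Q.
Hydroxyl-bearing residues here: none (0).
Amide-side-chain residues here: Gln7 (1).
The two groups share no amino acid, so total = 0 + 1 = 1.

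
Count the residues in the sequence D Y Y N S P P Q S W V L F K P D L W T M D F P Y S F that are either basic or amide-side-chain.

Basic: H, K, R. Amide-side-chain: N, Q.
Basic residues here: K14 (1).
Amide-side-chain residues here: N4, Q8 (2).
The two groups share no amino acid, so total = 1 + 2 = 3.

3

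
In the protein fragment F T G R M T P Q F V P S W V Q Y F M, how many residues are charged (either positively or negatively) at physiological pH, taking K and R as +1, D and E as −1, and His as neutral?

Charged side chains at pH ~7.4: K, R (positive); D, E (negative).
Matching residues: R4.

1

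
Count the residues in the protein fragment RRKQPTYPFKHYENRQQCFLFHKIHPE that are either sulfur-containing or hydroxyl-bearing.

4

Sulfur-containing: C, M. Hydroxyl-bearing: S, T, Y.
Sulfur-containing residues here: C18 (1).
Hydroxyl-bearing residues here: T6, Y7, Y12 (3).
The two groups share no amino acid, so total = 1 + 3 = 4.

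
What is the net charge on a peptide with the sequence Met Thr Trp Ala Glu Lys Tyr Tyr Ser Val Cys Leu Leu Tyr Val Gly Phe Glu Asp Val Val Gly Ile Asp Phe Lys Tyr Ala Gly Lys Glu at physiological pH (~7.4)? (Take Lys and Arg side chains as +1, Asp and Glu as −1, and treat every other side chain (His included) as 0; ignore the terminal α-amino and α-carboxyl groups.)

Positive (K, R): Lys6, Lys26, Lys30 → +3.
Negative (D, E): Glu5, Glu18, Asp19, Asp24, Glu31 → −5.
Net charge = (+3) + (−5) = −2.

-2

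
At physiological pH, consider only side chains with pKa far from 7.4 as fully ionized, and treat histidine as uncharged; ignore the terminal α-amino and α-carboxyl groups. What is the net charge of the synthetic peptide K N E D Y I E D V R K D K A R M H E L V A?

-1

Near pH 7.4, K and R contribute +1 each, D and E contribute −1 each, and every other side chain (His included, as stated) is uncharged.
Positive (K, R): K1, R10, K11, K13, R15 → +5.
Negative (D, E): E3, D4, E7, D8, D12, E18 → −6.
Net charge = (+5) + (−6) = −1.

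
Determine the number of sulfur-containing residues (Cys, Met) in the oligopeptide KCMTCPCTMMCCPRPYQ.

8

Matching residues: C2, M3, C5, C7, M9, M10, C11, C12.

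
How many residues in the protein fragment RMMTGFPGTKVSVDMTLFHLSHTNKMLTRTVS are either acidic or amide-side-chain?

2

Acidic: D, E. Amide-side-chain: N, Q.
Acidic residues here: D14 (1).
Amide-side-chain residues here: N24 (1).
The two groups share no amino acid, so total = 1 + 1 = 2.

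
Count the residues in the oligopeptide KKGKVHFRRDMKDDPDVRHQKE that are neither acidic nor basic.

Acidic: D, E. Basic: K, R, H. All other residues are neither.
Matching residues: G3, V5, F7, M11, P15, V17, Q20.

7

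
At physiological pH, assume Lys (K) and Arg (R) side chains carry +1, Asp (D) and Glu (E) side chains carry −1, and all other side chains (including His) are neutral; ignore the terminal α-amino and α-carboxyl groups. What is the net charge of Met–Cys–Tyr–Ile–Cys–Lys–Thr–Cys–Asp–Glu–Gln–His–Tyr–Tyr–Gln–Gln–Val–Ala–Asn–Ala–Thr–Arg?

0

Positive (K, R): Lys6, Arg22 → +2.
Negative (D, E): Asp9, Glu10 → −2.
Net charge = (+2) + (−2) = 0.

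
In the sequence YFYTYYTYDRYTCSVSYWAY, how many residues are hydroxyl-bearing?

The –OH-bearing residues are Ser, Thr (aliphatic alcohols), and Tyr (phenol).
Matching residues: Y1, Y3, T4, Y5, Y6, T7, Y8, Y11, T12, S14, S16, Y17, Y20.

13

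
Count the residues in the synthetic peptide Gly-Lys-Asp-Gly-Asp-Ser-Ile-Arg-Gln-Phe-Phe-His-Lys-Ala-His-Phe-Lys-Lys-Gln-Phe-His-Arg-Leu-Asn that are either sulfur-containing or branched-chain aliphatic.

2

Sulfur-containing: C, M. Branched-chain aliphatic: I, L, V.
Sulfur-containing residues here: none (0).
Branched-chain aliphatic residues here: Ile7, Leu23 (2).
The two groups share no amino acid, so total = 0 + 2 = 2.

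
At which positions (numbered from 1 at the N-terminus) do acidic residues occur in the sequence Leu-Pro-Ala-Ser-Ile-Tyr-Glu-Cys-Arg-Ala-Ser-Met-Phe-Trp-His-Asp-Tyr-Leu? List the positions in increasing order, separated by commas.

Aspartate (D) and glutamate (E) have carboxylic-acid side chains and are the acidic amino acids.
Matching residues: Glu7, Asp16.

7, 16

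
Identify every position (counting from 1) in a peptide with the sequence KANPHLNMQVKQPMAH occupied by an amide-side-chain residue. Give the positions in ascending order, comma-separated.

3, 7, 9, 12

Asparagine (N) and glutamine (Q) have uncharged amide side chains.
Matching residues: N3, N7, Q9, Q12.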